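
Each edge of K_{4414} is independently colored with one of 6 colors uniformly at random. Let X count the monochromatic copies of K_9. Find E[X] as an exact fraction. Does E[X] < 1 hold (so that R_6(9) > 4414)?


E[X] = C(4414, 9) · 6^{1 − 36} = 1738535657024887384307025382 · 6^{−35} = 1738535657024887384307025382/1719070799748422591028658176.
As a reduced fraction: E[X] = 869267828512443692153512691/859535399874211295514329088 ≈ 1.0113.
Is E[X] < 1? NO.
Since E[X] ≥ 1, the first-moment bound is inconclusive at n = 4414; it does NOT by itself certify R_6(9) > 4414.

E[X] = 869267828512443692153512691/859535399874211295514329088 ≈ 1.0113; E[X] ≥ 1; first-moment method inconclusive here.


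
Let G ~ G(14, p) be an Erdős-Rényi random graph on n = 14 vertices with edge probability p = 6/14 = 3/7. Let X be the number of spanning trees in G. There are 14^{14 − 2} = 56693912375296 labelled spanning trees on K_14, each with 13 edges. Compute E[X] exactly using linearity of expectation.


K_14 has 14^{14 − 2} = 56693912375296 labelled spanning trees.
For each such spanning tree H, let X_H = 1 if all 13 edges of H are present in G. Then P[X_H = 1] = p^{13} = (3/7)^{13} = 1594323/96889010407.
By linearity of expectation: E[X] = Σ_H E[X_H] = 56693912375296 · p^{13} = 56693912375296 · 1594323/96889010407 = 6530347008/7.
Numerically: E[X] ≈ 9.32907e+08.

E[X] = 56693912375296 · (3/7)^{13} = 6530347008/7 ≈ 9.32907e+08.


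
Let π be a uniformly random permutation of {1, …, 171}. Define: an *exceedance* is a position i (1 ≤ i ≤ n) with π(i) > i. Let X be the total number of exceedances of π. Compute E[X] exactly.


Write X = Σ_{i=1}^{171} X_i, where X_i = 1_{π(i) > i}.
For each fixed i, π(i) is uniform over {1, …, 171} (marginal of a uniform permutation), so P[π(i) > i] = (n − i)/n. Summing: Σ_{i=1}^{171} (n − i)/n = (0 + 1 + … + 170)/171 = 171(171 − 1)/(2·171) = (171 − 1)/2.
Hence E[X] = Σ_{i=1}^{171} (171 − i)/171 = 85 ≈ 85.0000.

E[X] = 85 = 85.0000.


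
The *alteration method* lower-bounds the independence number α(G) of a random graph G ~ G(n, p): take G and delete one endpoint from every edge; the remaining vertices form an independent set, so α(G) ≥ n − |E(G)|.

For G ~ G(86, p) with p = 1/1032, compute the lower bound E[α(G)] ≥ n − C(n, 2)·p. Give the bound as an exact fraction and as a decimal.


E[|E(G)|] = C(86, 2)·p = 3655 · (1/1032) = 85/24.
E[α(G)] ≥ n − E[|E(G)|] = 86 − 85/24 = 1979/24.
Numerically: ≈ 82.4583.
(This is only a lower bound; the true E[α(G)] may be larger.)

E[α(G)] ≥ 1979/24 ≈ 82.4583.


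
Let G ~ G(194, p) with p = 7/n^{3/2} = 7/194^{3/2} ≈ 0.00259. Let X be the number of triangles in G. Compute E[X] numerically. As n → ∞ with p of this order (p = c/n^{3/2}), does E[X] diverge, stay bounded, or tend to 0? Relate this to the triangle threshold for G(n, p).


Number of potential triangles: C(194, 3) = 1198144.
Each occurs with probability p³ ≈ (0.00259)³ ≈ 1.73855e-08.
By linearity: E[X] = C(194, 3)·p³ ≈ 1198144 · 1.73855e-08 ≈ 0.021.
Since α = 3/2 > 1, p = c/n^{3/2} = o(1/n) is below the triangle threshold p ~ 1/n. Asymptotically E[X] ~ (c³/6)·n^{3(1−α)} = (7³/6)·n^{-1.5} → 0, so by Markov's inequality G has no triangles w.h.p.

E[X] ≈ 0.021; in regime p = Θ(1/n^{3/2}) E[X] tends to 0 (below the triangle threshold p ~ 1/n).


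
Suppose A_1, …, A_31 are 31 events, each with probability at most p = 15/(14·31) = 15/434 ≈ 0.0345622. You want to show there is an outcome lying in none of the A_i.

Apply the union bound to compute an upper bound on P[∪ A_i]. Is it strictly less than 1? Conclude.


Union bound: P[∪_{i=1}^{31} A_i] ≤ Σ_i P[A_i] ≤ 31·p = 31·(15/434) = 15/14.
Numerically: 15/14 ≈ 1.0714286.
Is 15/14 < 1? NO.
Since the bound 15/14 is ≥ 1, the union bound is uninformative here; it does NOT by itself certify existence.

31·p = 15/14 ≈ 1.0714286; existence NOT certified by the union bound.


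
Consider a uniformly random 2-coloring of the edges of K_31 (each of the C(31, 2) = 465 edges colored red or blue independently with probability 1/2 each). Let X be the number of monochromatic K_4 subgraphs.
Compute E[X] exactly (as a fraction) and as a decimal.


Let X = Σ_S X_S over the C(31, 4) = 31465 subsets S of size 4, where X_S = 1 if the K_4 on S is monochromatic.
For a fixed S, the K_4 on S has C(4, 2) = 6 edges. P[all 6 edges red] = (1/2)^6, and likewise for blue, so P[monochromatic] = 2·(1/2)^6 = 2^{1 − 6} = 1/32.
By linearity: E[X] = C(31, 4) · 2^{1 − 6} = 31465 · 1/32 = 31465/32.
Numerically: E[X] ≈ 983.281250.

E[X] = C(31,4)·2^(1−C(4,2)) = 31465/32 ≈ 983.281250.


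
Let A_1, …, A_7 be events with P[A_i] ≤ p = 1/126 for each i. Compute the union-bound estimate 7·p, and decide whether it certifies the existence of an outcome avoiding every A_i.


Union bound: P[∪_{i=1}^{7} A_i] ≤ Σ_i P[A_i] ≤ 7·p = 7·(1/126) = 1/18.
Numerically: 1/18 ≈ 0.05556.
Is 1/18 < 1? YES.
Since P[∪ A_i] ≤ 1/18 < 1, the complement has P[∩ A_i^c] ≥ 1 − 1/18 = 17/18 > 0, so some outcome avoids every A_i.

7·p = 1/18 ≈ 0.05556; existence CERTIFIED by the union bound.


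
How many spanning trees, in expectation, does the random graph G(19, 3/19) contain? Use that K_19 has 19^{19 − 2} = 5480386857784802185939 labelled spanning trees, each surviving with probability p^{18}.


K_19 has 19^{19 − 2} = 5480386857784802185939 labelled spanning trees.
For each such spanning tree H, let X_H = 1 if all 18 edges of H are present in G. Then P[X_H = 1] = p^{18} = (3/19)^{18} = 387420489/104127350297911241532841.
By linearity: E[X] = Σ_H E[X_H] = 5480386857784802185939 · p^{18} = 5480386857784802185939 · 387420489/104127350297911241532841 = 387420489/19.
Numerically: E[X] ≈ 2.04e+07.

E[X] = 5480386857784802185939 · (3/19)^{18} = 387420489/19 ≈ 2.04e+07.


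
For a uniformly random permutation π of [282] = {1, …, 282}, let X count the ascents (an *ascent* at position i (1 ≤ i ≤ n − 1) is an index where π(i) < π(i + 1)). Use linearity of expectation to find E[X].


Write X = Σ X_I over i = 1, …, 281, with X_I the indicator of one ascent.
There are 281 indicators.
For each fixed i, the pair (π(i), π(i+1)) is a uniformly random ordered pair of distinct values from {1, …, 282}; by symmetry P[π(i) < π(i+1)] = 1/2.
By linearity: E[X] = 281 · (1/2) = (282 − 1) · (1/2) = 281/2 ≈ 140.500000.

E[X] = 281/2 = 140.500000.


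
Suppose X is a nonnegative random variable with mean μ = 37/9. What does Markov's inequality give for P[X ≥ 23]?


μ = E[X] = 37/9, a = 23.
Markov: P[X ≥ 23] ≤ μ/a = (37/9)/23 = 37/207.
Numerically: ≈ 0.1787.
(Since a = 23 > μ = 4.1111, the bound 37/207 is < 1 and informative.)

P[X ≥ 23] ≤ 37/207 ≈ 0.1787.


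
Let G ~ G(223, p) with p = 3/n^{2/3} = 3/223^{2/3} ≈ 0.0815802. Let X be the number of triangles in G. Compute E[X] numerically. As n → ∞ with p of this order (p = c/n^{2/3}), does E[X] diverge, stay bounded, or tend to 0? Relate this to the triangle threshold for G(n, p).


Number of potential triangles: C(223, 3) = 1823471.
Each occurs with probability p³ ≈ (0.0815802)³ ≈ 5.42942750e-04.
By linearity: E[X] = C(223, 3)·p³ ≈ 1823471 · 5.42942750e-04 ≈ 990.040359.
Since α = 2/3 < 1, p = c/n^{2/3} ≫ 1/n is above the triangle threshold p ~ 1/n. Asymptotically E[X] ~ (c³/6)·n^{3(1−α)} = (3³/6)·n^{1} → ∞; triangles are abundant w.h.p.

E[X] ≈ 990.040359; in regime p = Θ(1/n^{2/3}) E[X] diverges (above the triangle threshold p ~ 1/n).


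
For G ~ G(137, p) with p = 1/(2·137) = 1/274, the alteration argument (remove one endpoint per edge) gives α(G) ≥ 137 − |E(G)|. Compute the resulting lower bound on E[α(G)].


E[|E(G)|] = C(137, 2)·p = 9316 · (1/274) = 34.
E[α(G)] ≥ n − E[|E(G)|] = 137 − 34 = 103.
Numerically: ≈ 103.000.
(This is only a lower bound; the true E[α(G)] may be larger.)

E[α(G)] ≥ 103 ≈ 103.000.


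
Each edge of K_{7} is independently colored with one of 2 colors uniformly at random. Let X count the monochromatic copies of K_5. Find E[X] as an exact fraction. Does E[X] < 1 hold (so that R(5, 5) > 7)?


E[X] = C(7, 5) · 2^{1 − 10} = 21 · 2^{−9} = 21/512.
As a reduced fraction: E[X] = 21/512 ≈ 0.041.
Is E[X] < 1? YES.
Since E[X] < 1, there exists a 2-coloring of K_{7} with no monochromatic K_5; hence R(5, 5) > 7.

E[X] = 21/512 ≈ 0.041; E[X] < 1, so R(5, 5) > 7.


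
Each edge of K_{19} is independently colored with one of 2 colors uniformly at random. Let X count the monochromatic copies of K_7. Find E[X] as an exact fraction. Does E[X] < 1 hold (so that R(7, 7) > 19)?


E[X] = C(19, 7) · 2^{1 − 21} = 50388 · 2^{−20} = 50388/1048576.
As a reduced fraction: E[X] = 12597/262144 ≈ 0.04805.
Is E[X] < 1? YES.
Since E[X] < 1, there exists a 2-coloring of K_{19} with no monochromatic K_7; hence R(7, 7) > 19.

E[X] = 12597/262144 ≈ 0.04805; E[X] < 1, so R(7, 7) > 19.


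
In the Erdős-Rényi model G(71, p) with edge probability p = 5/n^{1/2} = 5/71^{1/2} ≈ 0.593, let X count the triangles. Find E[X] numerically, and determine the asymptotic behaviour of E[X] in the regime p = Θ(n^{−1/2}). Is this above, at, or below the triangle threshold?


Number of potential triangles: C(71, 3) = 57155.
Each occurs with probability p³ ≈ (0.593)³ ≈ 2.08940e-01.
By linearity: E[X] = C(71, 3)·p³ ≈ 57155 · 2.08940e-01 ≈ 11941.990.
Since α = 1/2 < 1, p = c/n^{1/2} ≫ 1/n is above the triangle threshold p ~ 1/n. Asymptotically E[X] ~ (c³/6)·n^{3(1−α)} = (5³/6)·n^{1.5} → ∞; triangles are abundant w.h.p.

E[X] ≈ 11941.990; in regime p = Θ(1/n^{1/2}) E[X] diverges (above the triangle threshold p ~ 1/n).


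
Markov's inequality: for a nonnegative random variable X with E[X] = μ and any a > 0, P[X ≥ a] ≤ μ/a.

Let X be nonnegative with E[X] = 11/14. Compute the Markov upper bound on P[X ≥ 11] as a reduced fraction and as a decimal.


μ = E[X] = 11/14, a = 11.
Markov: P[X ≥ 11] ≤ μ/a = (11/14)/11 = 1/14.
Numerically: ≈ 0.07143.
(Since a = 11 > μ = 0.78571, the bound 1/14 is < 1 and informative.)

P[X ≥ 11] ≤ 1/14 ≈ 0.07143.


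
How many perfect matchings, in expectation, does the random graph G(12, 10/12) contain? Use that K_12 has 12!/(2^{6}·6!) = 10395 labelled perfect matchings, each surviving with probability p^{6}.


K_12 has 12!/(2^{6}·6!) = 10395 labelled perfect matchings.
For each such perfect matching H, let X_H = 1 if all 6 edges of H are present in G. Then P[X_H = 1] = p^{6} = (5/6)^{6} = 15625/46656.
Summing the indicators: E[X] = Σ_H E[X_H] = 10395 · p^{6} = 10395 · 15625/46656 = 6015625/1728.
Numerically: E[X] ≈ 3481.

E[X] = 10395 · (5/6)^{6} = 6015625/1728 ≈ 3481.


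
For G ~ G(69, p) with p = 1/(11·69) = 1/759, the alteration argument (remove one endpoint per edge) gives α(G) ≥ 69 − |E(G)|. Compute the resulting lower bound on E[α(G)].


E[|E(G)|] = C(69, 2)·p = 2346 · (1/759) = 34/11.
E[α(G)] ≥ n − E[|E(G)|] = 69 − 34/11 = 725/11.
Numerically: ≈ 65.90909.
(This is only a lower bound; the true E[α(G)] may be larger.)

E[α(G)] ≥ 725/11 ≈ 65.90909.


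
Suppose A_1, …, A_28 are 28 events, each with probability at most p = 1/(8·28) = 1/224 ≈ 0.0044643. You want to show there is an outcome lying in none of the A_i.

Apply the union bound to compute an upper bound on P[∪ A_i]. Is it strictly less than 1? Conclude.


Union bound: P[∪_{i=1}^{28} A_i] ≤ Σ_i P[A_i] ≤ 28·p = 28·(1/224) = 1/8.
Numerically: 1/8 ≈ 0.1250000.
Is 1/8 < 1? YES.
Since P[∪ A_i] ≤ 1/8 < 1, the complement has P[∩ A_i^c] ≥ 1 − 1/8 = 7/8 > 0, so some outcome avoids every A_i.

28·p = 1/8 ≈ 0.1250000; existence CERTIFIED by the union bound.


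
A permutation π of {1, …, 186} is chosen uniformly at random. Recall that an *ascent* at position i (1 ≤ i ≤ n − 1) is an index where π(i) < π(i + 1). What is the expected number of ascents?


Write X = Σ X_I over i = 1, …, 185, with X_I the indicator of one ascent.
There are 185 indicators.
For each fixed i, the pair (π(i), π(i+1)) is a uniformly random ordered pair of distinct values from {1, …, 186}; by symmetry P[π(i) < π(i+1)] = 1/2.
By linearity: E[X] = 185 · (1/2) = (186 − 1) · (1/2) = 185/2 ≈ 92.500.

E[X] = 185/2 = 92.500.


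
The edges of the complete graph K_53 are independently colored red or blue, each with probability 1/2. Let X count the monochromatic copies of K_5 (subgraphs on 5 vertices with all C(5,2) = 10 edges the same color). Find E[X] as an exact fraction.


Let X = Σ_S X_S over the C(53, 5) = 2869685 subsets S of size 5, where X_S = 1 if the K_5 on S is monochromatic.
For a fixed S, the K_5 on S has C(5, 2) = 10 edges. P[all 10 edges red] = (1/2)^10, and likewise for blue, so P[monochromatic] = 2·(1/2)^10 = 2^{1 − 10} = 1/512.
By linearity: E[X] = C(53, 5) · 2^{1 − 10} = 2869685 · 1/512 = 2869685/512.
Numerically: E[X] ≈ 5604.854.

E[X] = C(53,5)·2^(1−C(5,2)) = 2869685/512 ≈ 5604.854.


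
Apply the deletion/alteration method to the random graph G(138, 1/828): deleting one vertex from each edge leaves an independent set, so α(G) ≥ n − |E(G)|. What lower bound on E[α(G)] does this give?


E[|E(G)|] = C(138, 2)·p = 9453 · (1/828) = 137/12.
E[α(G)] ≥ n − E[|E(G)|] = 138 − 137/12 = 1519/12.
Numerically: ≈ 126.58333.
(This is only a lower bound; the true E[α(G)] may be larger.)

E[α(G)] ≥ 1519/12 ≈ 126.58333.


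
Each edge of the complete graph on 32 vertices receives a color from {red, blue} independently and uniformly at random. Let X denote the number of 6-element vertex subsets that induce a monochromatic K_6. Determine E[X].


Let X = Σ_S X_S over the C(32, 6) = 906192 subsets S of size 6, where X_S = 1 if the K_6 on S is monochromatic.
For a fixed S, the K_6 on S has C(6, 2) = 15 edges. P[all 15 edges red] = (1/2)^15, and likewise for blue, so P[monochromatic] = 2·(1/2)^15 = 2^{1 − 15} = 1/16384.
Summing: E[X] = C(32, 6) · 2^{1 − 15} = 906192 · 1/16384 = 56637/1024.
Numerically: E[X] ≈ 55.3096.

E[X] = C(32,6)·2^(1−C(6,2)) = 56637/1024 ≈ 55.3096.


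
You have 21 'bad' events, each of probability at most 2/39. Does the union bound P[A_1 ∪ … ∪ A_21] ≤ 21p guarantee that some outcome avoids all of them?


Union bound: P[∪_{i=1}^{21} A_i] ≤ Σ_i P[A_i] ≤ 21·p = 21·(2/39) = 14/13.
Numerically: 14/13 ≈ 1.07692.
Is 14/13 < 1? NO.
Since the bound 14/13 is ≥ 1, the union bound is uninformative here; it does NOT by itself certify existence.

21·p = 14/13 ≈ 1.07692; existence NOT certified by the union bound.


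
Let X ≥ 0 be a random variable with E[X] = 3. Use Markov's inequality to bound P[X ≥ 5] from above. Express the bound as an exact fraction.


μ = E[X] = 3, a = 5.
Markov: P[X ≥ 5] ≤ μ/a = (3)/5 = 3/5.
Numerically: ≈ 0.60000.
(Since a = 5 > μ = 3.00000, the bound 3/5 is < 1 and informative.)

P[X ≥ 5] ≤ 3/5 ≈ 0.60000.


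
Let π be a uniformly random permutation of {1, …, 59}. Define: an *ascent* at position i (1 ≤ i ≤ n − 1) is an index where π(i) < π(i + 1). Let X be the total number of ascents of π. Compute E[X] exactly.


Write X = Σ X_I over i = 1, …, 58, with X_I the indicator of one ascent.
There are 58 indicators.
For each fixed i, the pair (π(i), π(i+1)) is a uniformly random ordered pair of distinct values from {1, …, 59}; by symmetry P[π(i) < π(i+1)] = 1/2.
By linearity: E[X] = 58 · (1/2) = (59 − 1) · (1/2) = 29 ≈ 29.0000.

E[X] = 29 = 29.0000.


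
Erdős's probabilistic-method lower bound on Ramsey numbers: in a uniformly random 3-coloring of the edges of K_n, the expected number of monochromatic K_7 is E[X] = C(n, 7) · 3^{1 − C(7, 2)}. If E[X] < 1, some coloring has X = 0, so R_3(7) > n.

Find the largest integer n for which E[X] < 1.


We need C(n, 7) · 3^{1 − 21} < 1, i.e. C(n, 7) < 3^{21 − 1} = 3486784401.
Check values of n near the boundary:
  n = 75: C(75, 7) = 1984829850; 1984829850 < 3486784401? YES
  n = 76: C(76, 7) = 2186189400; 2186189400 < 3486784401? YES
  n = 77: C(77, 7) = 2404808340; 2404808340 < 3486784401? YES
  n = 78: C(78, 7) = 2641902120; 2641902120 < 3486784401? YES
  n = 79: C(79, 7) = 2898753715; 2898753715 < 3486784401? YES
  n = 80: C(80, 7) = 3176716400; 3176716400 < 3486784401? YES
  n = 81: C(81, 7) = 3477216600; 3477216600 < 3486784401? YES
  n = 82: C(82, 7) = 3801756816; 3801756816 < 3486784401? NO
  n = 83: C(83, 7) = 4151918628; 4151918628 < 3486784401? NO
  n = 84: C(84, 7) = 4529365776; 4529365776 < 3486784401? NO
The largest n with C(n, 7) < 3486784401 is n = 81 (where E[X] = 42928600/43046721 ≈ 0.997). Hence R_3(7) > 81, i.e. R_3(7) ≥ 82.

Largest n = 81; hence R_3(7) > 81.


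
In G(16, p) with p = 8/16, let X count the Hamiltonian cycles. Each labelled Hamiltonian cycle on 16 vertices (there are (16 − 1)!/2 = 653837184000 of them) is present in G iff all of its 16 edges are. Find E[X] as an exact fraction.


K_16 has (16 − 1)!/2 = 653837184000 labelled Hamiltonian cycles.
For each such Hamiltonian cycle H, let X_H = 1 if all 16 edges of H are present in G. Then P[X_H = 1] = p^{16} = (1/2)^{16} = 1/65536.
By linearity: E[X] = Σ_H E[X_H] = 653837184000 · p^{16} = 653837184000 · 1/65536 = 638512875/64.
Numerically: E[X] ≈ 9.9768e+06.

E[X] = 653837184000 · (1/2)^{16} = 638512875/64 ≈ 9.9768e+06.


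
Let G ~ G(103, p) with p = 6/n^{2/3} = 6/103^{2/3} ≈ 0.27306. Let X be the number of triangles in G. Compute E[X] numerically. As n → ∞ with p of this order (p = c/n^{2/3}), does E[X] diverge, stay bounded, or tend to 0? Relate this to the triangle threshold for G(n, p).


Number of potential triangles: C(103, 3) = 176851.
Each occurs with probability p³ ≈ (0.27306)³ ≈ 2.0360072e-02.
By linearity: E[X] = C(103, 3)·p³ ≈ 176851 · 2.0360072e-02 ≈ 3600.69903.
Since α = 2/3 < 1, p = c/n^{2/3} ≫ 1/n is above the triangle threshold p ~ 1/n. Asymptotically E[X] ~ (c³/6)·n^{3(1−α)} = (6³/6)·n^{1} → ∞; triangles are abundant w.h.p.

E[X] ≈ 3600.69903; in regime p = Θ(1/n^{2/3}) E[X] diverges (above the triangle threshold p ~ 1/n).


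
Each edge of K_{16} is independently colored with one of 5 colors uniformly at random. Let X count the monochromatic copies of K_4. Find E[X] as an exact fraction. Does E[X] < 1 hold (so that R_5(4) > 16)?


E[X] = C(16, 4) · 5^{1 − 6} = 1820 · 5^{−5} = 1820/3125.
As a reduced fraction: E[X] = 364/625 ≈ 0.5824000.
Is E[X] < 1? YES.
Since E[X] < 1, there exists a 5-coloring of K_{16} with no monochromatic K_4; hence R_5(4) > 16.

E[X] = 364/625 ≈ 0.5824000; E[X] < 1, so R_5(4) > 16.


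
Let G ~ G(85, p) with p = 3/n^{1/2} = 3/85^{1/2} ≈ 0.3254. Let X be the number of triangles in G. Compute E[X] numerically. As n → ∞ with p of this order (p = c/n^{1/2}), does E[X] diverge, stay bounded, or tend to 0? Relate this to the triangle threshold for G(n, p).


Number of potential triangles: C(85, 3) = 98770.
Each occurs with probability p³ ≈ (0.3254)³ ≈ 3.4453661e-02.
By linearity: E[X] = C(85, 3)·p³ ≈ 98770 · 3.4453661e-02 ≈ 3402.98809.
Since α = 1/2 < 1, p = c/n^{1/2} ≫ 1/n is above the triangle threshold p ~ 1/n. Asymptotically E[X] ~ (c³/6)·n^{3(1−α)} = (3³/6)·n^{1.5} → ∞; triangles are abundant w.h.p.

E[X] ≈ 3402.98809; in regime p = Θ(1/n^{1/2}) E[X] diverges (above the triangle threshold p ~ 1/n).


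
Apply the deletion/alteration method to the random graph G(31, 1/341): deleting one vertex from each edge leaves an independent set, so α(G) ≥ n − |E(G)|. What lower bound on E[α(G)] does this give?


E[|E(G)|] = C(31, 2)·p = 465 · (1/341) = 15/11.
E[α(G)] ≥ n − E[|E(G)|] = 31 − 15/11 = 326/11.
Numerically: ≈ 29.63636.
(This is only a lower bound; the true E[α(G)] may be larger.)

E[α(G)] ≥ 326/11 ≈ 29.63636.


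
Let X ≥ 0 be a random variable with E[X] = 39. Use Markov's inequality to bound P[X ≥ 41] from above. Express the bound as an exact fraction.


μ = E[X] = 39, a = 41.
Markov: P[X ≥ 41] ≤ μ/a = (39)/41 = 39/41.
Numerically: ≈ 0.951220.
(Since a = 41 > μ = 39.000000, the bound 39/41 is < 1 and informative.)

P[X ≥ 41] ≤ 39/41 ≈ 0.951220.


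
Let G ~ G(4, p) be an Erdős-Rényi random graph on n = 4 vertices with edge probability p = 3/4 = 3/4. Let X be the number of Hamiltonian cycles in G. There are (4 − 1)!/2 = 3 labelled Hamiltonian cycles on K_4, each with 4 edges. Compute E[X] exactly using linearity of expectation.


K_4 has (4 − 1)!/2 = 3 labelled Hamiltonian cycles.
For each such Hamiltonian cycle H, let X_H = 1 if all 4 edges of H are present in G. Then P[X_H = 1] = p^{4} = (3/4)^{4} = 81/256.
Summing the indicators: E[X] = Σ_H E[X_H] = 3 · p^{4} = 3 · 81/256 = 243/256.
Numerically: E[X] ≈ 0.949219.

E[X] = 3 · (3/4)^{4} = 243/256 ≈ 0.949219.


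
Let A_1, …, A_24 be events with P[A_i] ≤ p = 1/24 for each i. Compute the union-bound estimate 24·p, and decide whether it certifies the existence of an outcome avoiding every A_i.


Union bound: P[∪_{i=1}^{24} A_i] ≤ Σ_i P[A_i] ≤ 24·p = 24·(1/24) = 1.
Numerically: 1 ≈ 1.000000.
Is 1 < 1? NO.
Since the bound 1 is ≥ 1, the union bound is uninformative here; it does NOT by itself certify existence.

24·p = 1 ≈ 1.000000; existence NOT certified by the union bound.


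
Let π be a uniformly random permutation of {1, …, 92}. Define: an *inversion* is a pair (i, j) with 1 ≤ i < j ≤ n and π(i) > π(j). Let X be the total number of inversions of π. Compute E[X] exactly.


Write X = Σ X_I over the C(92, 2) = 4186 pairs i < j, with X_I the indicator of one inversion.
There are 4186 indicators.
For each fixed pair i < j, the values π(i) and π(j) are two distinct elements of {1, …, 92} in uniformly random order; by symmetry P[π(i) > π(j)] = 1/2.
By linearity: E[X] = 4186 · (1/2) = C(92, 2) · (1/2) = 4186/2 = 2093 ≈ 2093.0000.

E[X] = 2093 = 2093.0000.


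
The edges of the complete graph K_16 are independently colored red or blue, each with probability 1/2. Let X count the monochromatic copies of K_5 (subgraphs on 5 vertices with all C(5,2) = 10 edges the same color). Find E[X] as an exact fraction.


Let X = Σ_S X_S over the C(16, 5) = 4368 subsets S of size 5, where X_S = 1 if the K_5 on S is monochromatic.
For a fixed S, the K_5 on S has C(5, 2) = 10 edges. P[all 10 edges red] = (1/2)^10, and likewise for blue, so P[monochromatic] = 2·(1/2)^10 = 2^{1 − 10} = 1/512.
By linearity: E[X] = C(16, 5) · 2^{1 − 10} = 4368 · 1/512 = 273/32.
Numerically: E[X] ≈ 8.53125.

E[X] = C(16,5)·2^(1−C(5,2)) = 273/32 ≈ 8.53125.


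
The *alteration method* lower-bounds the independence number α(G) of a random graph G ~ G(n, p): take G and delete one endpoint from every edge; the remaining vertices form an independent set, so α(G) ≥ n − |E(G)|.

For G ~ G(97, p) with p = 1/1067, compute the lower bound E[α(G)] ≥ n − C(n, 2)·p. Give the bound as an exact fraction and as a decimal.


E[|E(G)|] = C(97, 2)·p = 4656 · (1/1067) = 48/11.
E[α(G)] ≥ n − E[|E(G)|] = 97 − 48/11 = 1019/11.
Numerically: ≈ 92.63636.
(This is only a lower bound; the true E[α(G)] may be larger.)

E[α(G)] ≥ 1019/11 ≈ 92.63636.


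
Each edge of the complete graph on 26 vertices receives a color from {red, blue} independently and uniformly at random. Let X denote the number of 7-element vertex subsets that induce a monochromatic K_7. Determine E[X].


Let X = Σ_S X_S over the C(26, 7) = 657800 subsets S of size 7, where X_S = 1 if the K_7 on S is monochromatic.
For a fixed S, the K_7 on S has C(7, 2) = 21 edges. P[all 21 edges red] = (1/2)^21, and likewise for blue, so P[monochromatic] = 2·(1/2)^21 = 2^{1 − 21} = 1/1048576.
By linearity: E[X] = C(26, 7) · 2^{1 − 21} = 657800 · 1/1048576 = 82225/131072.
Numerically: E[X] ≈ 0.627.

E[X] = C(26,7)·2^(1−C(7,2)) = 82225/131072 ≈ 0.627.


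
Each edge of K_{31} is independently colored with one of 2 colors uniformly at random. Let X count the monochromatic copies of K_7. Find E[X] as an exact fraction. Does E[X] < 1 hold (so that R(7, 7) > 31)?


E[X] = C(31, 7) · 2^{1 − 21} = 2629575 · 2^{−20} = 2629575/1048576.
As a reduced fraction: E[X] = 2629575/1048576 ≈ 2.508.
Is E[X] < 1? NO.
Since E[X] ≥ 1, the first-moment bound is inconclusive at n = 31; it does NOT by itself certify R(7, 7) > 31.

E[X] = 2629575/1048576 ≈ 2.508; E[X] ≥ 1; first-moment method inconclusive here.


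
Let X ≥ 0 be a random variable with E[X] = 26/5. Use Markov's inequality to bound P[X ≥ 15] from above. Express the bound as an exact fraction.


μ = E[X] = 26/5, a = 15.
Markov: P[X ≥ 15] ≤ μ/a = (26/5)/15 = 26/75.
Numerically: ≈ 0.34667.
(Since a = 15 > μ = 5.20000, the bound 26/75 is < 1 and informative.)

P[X ≥ 15] ≤ 26/75 ≈ 0.34667.


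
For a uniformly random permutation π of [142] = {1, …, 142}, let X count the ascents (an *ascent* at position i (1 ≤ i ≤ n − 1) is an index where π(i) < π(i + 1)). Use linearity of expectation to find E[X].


Write X = Σ X_I over i = 1, …, 141, with X_I the indicator of one ascent.
There are 141 indicators.
For each fixed i, the pair (π(i), π(i+1)) is a uniformly random ordered pair of distinct values from {1, …, 142}; by symmetry P[π(i) < π(i+1)] = 1/2.
By linearity: E[X] = 141 · (1/2) = (142 − 1) · (1/2) = 141/2 ≈ 70.5000.

E[X] = 141/2 = 70.5000.


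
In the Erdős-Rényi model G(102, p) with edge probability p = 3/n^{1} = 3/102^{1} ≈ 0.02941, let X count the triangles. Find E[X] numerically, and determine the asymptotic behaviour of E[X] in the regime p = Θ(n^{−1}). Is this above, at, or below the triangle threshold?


Number of potential triangles: C(102, 3) = 171700.
Each occurs with probability p³ ≈ (0.02941)³ ≈ 2.544270e-05.
By linearity: E[X] = C(102, 3)·p³ ≈ 171700 · 2.544270e-05 ≈ 4.3685.
Here α = 1, so p = 3/n is exactly at the triangle threshold p ~ 1/n. Asymptotically E[X] → c³/6 = 3³/6 = 9/2 ≈ 4.5000, a bounded constant. In this regime the triangle count is asymptotically Poisson(c³/6).

E[X] ≈ 4.3685; in regime p = Θ(1/n^{1}) E[X] stays bounded (at the triangle threshold p ~ 1/n).


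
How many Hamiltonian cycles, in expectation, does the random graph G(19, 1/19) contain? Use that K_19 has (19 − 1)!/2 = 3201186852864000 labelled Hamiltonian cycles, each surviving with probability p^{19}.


K_19 has (19 − 1)!/2 = 3201186852864000 labelled Hamiltonian cycles.
For each such Hamiltonian cycle H, let X_H = 1 if all 19 edges of H are present in G. Then P[X_H = 1] = p^{19} = (1/19)^{19} = 1/1978419655660313589123979.
By linearity of expectation: E[X] = Σ_H E[X_H] = 3201186852864000 · p^{19} = 3201186852864000 · 1/1978419655660313589123979 = 3201186852864000/1978419655660313589123979.
Numerically: E[X] ≈ 1.618e-09.

E[X] = 3201186852864000 · (1/19)^{19} = 3201186852864000/1978419655660313589123979 ≈ 1.618e-09.


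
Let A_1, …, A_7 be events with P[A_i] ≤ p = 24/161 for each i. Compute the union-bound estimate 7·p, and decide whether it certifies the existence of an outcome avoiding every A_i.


Union bound: P[∪_{i=1}^{7} A_i] ≤ Σ_i P[A_i] ≤ 7·p = 7·(24/161) = 24/23.
Numerically: 24/23 ≈ 1.0435.
Is 24/23 < 1? NO.
Since the bound 24/23 is ≥ 1, the union bound is uninformative here; it does NOT by itself certify existence.

7·p = 24/23 ≈ 1.0435; existence NOT certified by the union bound.


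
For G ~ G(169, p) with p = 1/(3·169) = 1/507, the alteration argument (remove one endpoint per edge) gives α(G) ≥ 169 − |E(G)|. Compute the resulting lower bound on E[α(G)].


E[|E(G)|] = C(169, 2)·p = 14196 · (1/507) = 28.
E[α(G)] ≥ n − E[|E(G)|] = 169 − 28 = 141.
Numerically: ≈ 141.000000.
(This is only a lower bound; the true E[α(G)] may be larger.)

E[α(G)] ≥ 141 ≈ 141.000000.


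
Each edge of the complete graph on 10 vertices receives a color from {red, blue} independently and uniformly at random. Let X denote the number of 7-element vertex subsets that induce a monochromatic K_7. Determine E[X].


Let X = Σ_S X_S over the C(10, 7) = 120 subsets S of size 7, where X_S = 1 if the K_7 on S is monochromatic.
For a fixed S, the K_7 on S has C(7, 2) = 21 edges. P[all 21 edges red] = (1/2)^21, and likewise for blue, so P[monochromatic] = 2·(1/2)^21 = 2^{1 − 21} = 1/1048576.
By linearity of expectation: E[X] = C(10, 7) · 2^{1 − 21} = 120 · 1/1048576 = 15/131072.
Numerically: E[X] ≈ 0.0001.

E[X] = C(10,7)·2^(1−C(7,2)) = 15/131072 ≈ 0.0001.


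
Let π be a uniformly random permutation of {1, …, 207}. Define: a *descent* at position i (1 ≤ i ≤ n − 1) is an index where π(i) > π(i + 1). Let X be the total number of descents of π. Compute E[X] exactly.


Write X = Σ X_I over i = 1, …, 206, with X_I the indicator of one descent.
There are 206 indicators.
For each fixed i, the pair (π(i), π(i+1)) is a uniformly random ordered pair of distinct values from {1, …, 207}; by symmetry P[π(i) > π(i+1)] = 1/2.
By linearity: E[X] = 206 · (1/2) = (207 − 1) · (1/2) = 103 ≈ 103.0000.

E[X] = 103 = 103.0000.


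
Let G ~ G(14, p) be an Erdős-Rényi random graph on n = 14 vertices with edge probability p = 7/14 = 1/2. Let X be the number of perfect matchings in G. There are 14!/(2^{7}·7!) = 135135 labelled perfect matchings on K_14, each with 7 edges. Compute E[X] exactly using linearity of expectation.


K_14 has 14!/(2^{7}·7!) = 135135 labelled perfect matchings.
For each such perfect matching H, let X_H = 1 if all 7 edges of H are present in G. Then P[X_H = 1] = p^{7} = (1/2)^{7} = 1/128.
By linearity of expectation: E[X] = Σ_H E[X_H] = 135135 · p^{7} = 135135 · 1/128 = 135135/128.
Numerically: E[X] ≈ 1055.7.

E[X] = 135135 · (1/2)^{7} = 135135/128 ≈ 1055.7.


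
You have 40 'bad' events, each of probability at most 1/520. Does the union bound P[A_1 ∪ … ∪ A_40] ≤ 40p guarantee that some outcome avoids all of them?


Union bound: P[∪_{i=1}^{40} A_i] ≤ Σ_i P[A_i] ≤ 40·p = 40·(1/520) = 1/13.
Numerically: 1/13 ≈ 0.07692.
Is 1/13 < 1? YES.
Since P[∪ A_i] ≤ 1/13 < 1, the complement has P[∩ A_i^c] ≥ 1 − 1/13 = 12/13 > 0, so some outcome avoids every A_i.

40·p = 1/13 ≈ 0.07692; existence CERTIFIED by the union bound.


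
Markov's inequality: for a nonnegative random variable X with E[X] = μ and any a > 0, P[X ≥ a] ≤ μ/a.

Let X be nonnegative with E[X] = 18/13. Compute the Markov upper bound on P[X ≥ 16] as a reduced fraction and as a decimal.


μ = E[X] = 18/13, a = 16.
Markov: P[X ≥ 16] ≤ μ/a = (18/13)/16 = 9/104.
Numerically: ≈ 0.087.
(Since a = 16 > μ = 1.385, the bound 9/104 is < 1 and informative.)

P[X ≥ 16] ≤ 9/104 ≈ 0.087.


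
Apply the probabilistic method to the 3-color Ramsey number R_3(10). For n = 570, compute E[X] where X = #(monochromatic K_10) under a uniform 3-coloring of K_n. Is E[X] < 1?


E[X] = C(570, 10) · 3^{1 − 45} = 921524823451961408691 · 3^{−44} = 921524823451961408691/984770902183611232881.
As a reduced fraction: E[X] = 34130549016739311433/36472996377170786403 ≈ 0.9357758.
Is E[X] < 1? YES.
Since E[X] < 1, there exists a 3-coloring of K_{570} with no monochromatic K_10; hence R_3(10) > 570.

E[X] = 34130549016739311433/36472996377170786403 ≈ 0.9357758; E[X] < 1, so R_3(10) > 570.


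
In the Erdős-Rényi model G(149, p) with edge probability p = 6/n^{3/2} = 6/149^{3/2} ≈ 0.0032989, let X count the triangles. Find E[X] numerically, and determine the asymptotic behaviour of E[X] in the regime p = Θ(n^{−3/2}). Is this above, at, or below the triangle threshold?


Number of potential triangles: C(149, 3) = 540274.
Each occurs with probability p³ ≈ (0.0032989)³ ≈ 3.5901744e-08.
By linearity: E[X] = C(149, 3)·p³ ≈ 540274 · 3.5901744e-08 ≈ 0.01940.
Since α = 3/2 > 1, p = c/n^{3/2} = o(1/n) is below the triangle threshold p ~ 1/n. Asymptotically E[X] ~ (c³/6)·n^{3(1−α)} = (6³/6)·n^{-1.5} → 0, so by Markov's inequality G has no triangles w.h.p.

E[X] ≈ 0.01940; in regime p = Θ(1/n^{3/2}) E[X] tends to 0 (below the triangle threshold p ~ 1/n).


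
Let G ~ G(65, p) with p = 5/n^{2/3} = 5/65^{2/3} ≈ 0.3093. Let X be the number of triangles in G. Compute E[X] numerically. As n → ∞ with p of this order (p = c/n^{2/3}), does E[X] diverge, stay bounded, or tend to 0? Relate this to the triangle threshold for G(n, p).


Number of potential triangles: C(65, 3) = 43680.
Each occurs with probability p³ ≈ (0.3093)³ ≈ 2.958580e-02.
By linearity: E[X] = C(65, 3)·p³ ≈ 43680 · 2.958580e-02 ≈ 1292.3077.
Since α = 2/3 < 1, p = c/n^{2/3} ≫ 1/n is above the triangle threshold p ~ 1/n. Asymptotically E[X] ~ (c³/6)·n^{3(1−α)} = (5³/6)·n^{1} → ∞; triangles are abundant w.h.p.

E[X] ≈ 1292.3077; in regime p = Θ(1/n^{2/3}) E[X] diverges (above the triangle threshold p ~ 1/n).


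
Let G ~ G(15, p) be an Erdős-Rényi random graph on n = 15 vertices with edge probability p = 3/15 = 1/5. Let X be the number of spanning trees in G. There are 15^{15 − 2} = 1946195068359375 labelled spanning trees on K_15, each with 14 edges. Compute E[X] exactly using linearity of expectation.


K_15 has 15^{15 − 2} = 1946195068359375 labelled spanning trees.
For each such spanning tree H, let X_H = 1 if all 14 edges of H are present in G. Then P[X_H = 1] = p^{14} = (1/5)^{14} = 1/6103515625.
Summing the indicators: E[X] = Σ_H E[X_H] = 1946195068359375 · p^{14} = 1946195068359375 · 1/6103515625 = 1594323/5.
Numerically: E[X] ≈ 3.189e+05.

E[X] = 1946195068359375 · (1/5)^{14} = 1594323/5 ≈ 3.189e+05.


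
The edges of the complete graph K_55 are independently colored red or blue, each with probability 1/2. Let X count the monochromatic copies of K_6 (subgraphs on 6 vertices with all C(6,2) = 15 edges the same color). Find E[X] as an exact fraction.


Let X = Σ_S X_S over the C(55, 6) = 28989675 subsets S of size 6, where X_S = 1 if the K_6 on S is monochromatic.
For a fixed S, the K_6 on S has C(6, 2) = 15 edges. P[all 15 edges red] = (1/2)^15, and likewise for blue, so P[monochromatic] = 2·(1/2)^15 = 2^{1 − 15} = 1/16384.
Summing: E[X] = C(55, 6) · 2^{1 − 15} = 28989675 · 1/16384 = 28989675/16384.
Numerically: E[X] ≈ 1769.389343.

E[X] = C(55,6)·2^(1−C(6,2)) = 28989675/16384 ≈ 1769.389343.


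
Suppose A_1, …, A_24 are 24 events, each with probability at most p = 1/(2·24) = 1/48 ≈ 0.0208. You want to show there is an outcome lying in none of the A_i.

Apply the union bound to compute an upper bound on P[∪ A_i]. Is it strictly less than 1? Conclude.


Union bound: P[∪_{i=1}^{24} A_i] ≤ Σ_i P[A_i] ≤ 24·p = 24·(1/48) = 1/2.
Numerically: 1/2 ≈ 0.5000.
Is 1/2 < 1? YES.
Since P[∪ A_i] ≤ 1/2 < 1, the complement has P[∩ A_i^c] ≥ 1 − 1/2 = 1/2 > 0, so some outcome avoids every A_i.

24·p = 1/2 ≈ 0.5000; existence CERTIFIED by the union bound.


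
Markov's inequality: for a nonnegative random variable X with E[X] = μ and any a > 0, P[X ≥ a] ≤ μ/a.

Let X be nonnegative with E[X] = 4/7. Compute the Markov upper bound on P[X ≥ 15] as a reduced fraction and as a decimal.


μ = E[X] = 4/7, a = 15.
Markov: P[X ≥ 15] ≤ μ/a = (4/7)/15 = 4/105.
Numerically: ≈ 0.038.
(Since a = 15 > μ = 0.571, the bound 4/105 is < 1 and informative.)

P[X ≥ 15] ≤ 4/105 ≈ 0.038.


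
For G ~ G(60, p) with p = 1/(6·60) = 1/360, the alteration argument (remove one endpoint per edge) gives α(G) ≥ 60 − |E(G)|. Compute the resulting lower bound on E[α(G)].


E[|E(G)|] = C(60, 2)·p = 1770 · (1/360) = 59/12.
E[α(G)] ≥ n − E[|E(G)|] = 60 − 59/12 = 661/12.
Numerically: ≈ 55.083333.
(This is only a lower bound; the true E[α(G)] may be larger.)

E[α(G)] ≥ 661/12 ≈ 55.083333.


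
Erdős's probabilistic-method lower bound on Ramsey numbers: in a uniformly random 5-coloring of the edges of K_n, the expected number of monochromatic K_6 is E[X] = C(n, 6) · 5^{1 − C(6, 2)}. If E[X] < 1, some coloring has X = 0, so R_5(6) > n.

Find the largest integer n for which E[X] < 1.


We need C(n, 6) · 5^{1 − 15} < 1, i.e. C(n, 6) < 5^{15 − 1} = 6103515625.
Check values of n near the boundary:
  n = 126: C(126, 6) = 4925156775; 4925156775 < 6103515625? YES
  n = 127: C(127, 6) = 5169379425; 5169379425 < 6103515625? YES
  n = 128: C(128, 6) = 5423611200; 5423611200 < 6103515625? YES
  n = 129: C(129, 6) = 5688177600; 5688177600 < 6103515625? YES
  n = 130: C(130, 6) = 5963412000; 5963412000 < 6103515625? YES
  n = 131: C(131, 6) = 6249655776; 6249655776 < 6103515625? NO
  n = 132: C(132, 6) = 6547258432; 6547258432 < 6103515625? NO
  n = 133: C(133, 6) = 6856577728; 6856577728 < 6103515625? NO
The largest n with C(n, 6) < 6103515625 is n = 130 (where E[X] = 47707296/48828125 ≈ 0.97705). Hence R_5(6) > 130, i.e. R_5(6) ≥ 131.

Largest n = 130; hence R_5(6) > 130.


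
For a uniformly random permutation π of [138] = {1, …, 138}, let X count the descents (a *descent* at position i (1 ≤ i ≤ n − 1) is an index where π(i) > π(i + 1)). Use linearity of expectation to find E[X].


Write X = Σ X_I over i = 1, …, 137, with X_I the indicator of one descent.
There are 137 indicators.
For each fixed i, the pair (π(i), π(i+1)) is a uniformly random ordered pair of distinct values from {1, …, 138}; by symmetry P[π(i) > π(i+1)] = 1/2.
By linearity: E[X] = 137 · (1/2) = (138 − 1) · (1/2) = 137/2 ≈ 68.500.

E[X] = 137/2 = 68.500.


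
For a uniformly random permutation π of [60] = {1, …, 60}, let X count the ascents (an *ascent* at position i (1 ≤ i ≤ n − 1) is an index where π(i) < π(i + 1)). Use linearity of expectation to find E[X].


Write X = Σ X_I over i = 1, …, 59, with X_I the indicator of one ascent.
There are 59 indicators.
For each fixed i, the pair (π(i), π(i+1)) is a uniformly random ordered pair of distinct values from {1, …, 60}; by symmetry P[π(i) < π(i+1)] = 1/2.
By linearity: E[X] = 59 · (1/2) = (60 − 1) · (1/2) = 59/2 ≈ 29.50000.

E[X] = 59/2 = 29.50000.


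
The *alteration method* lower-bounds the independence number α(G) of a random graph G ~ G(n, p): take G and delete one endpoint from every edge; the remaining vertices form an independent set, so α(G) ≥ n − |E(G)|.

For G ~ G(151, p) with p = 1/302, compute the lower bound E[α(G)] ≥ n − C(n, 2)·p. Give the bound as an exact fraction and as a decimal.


E[|E(G)|] = C(151, 2)·p = 11325 · (1/302) = 75/2.
E[α(G)] ≥ n − E[|E(G)|] = 151 − 75/2 = 227/2.
Numerically: ≈ 113.500.
(This is only a lower bound; the true E[α(G)] may be larger.)

E[α(G)] ≥ 227/2 ≈ 113.500.


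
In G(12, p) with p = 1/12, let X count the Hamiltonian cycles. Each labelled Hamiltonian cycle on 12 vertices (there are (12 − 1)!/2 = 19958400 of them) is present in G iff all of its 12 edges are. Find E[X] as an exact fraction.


K_12 has (12 − 1)!/2 = 19958400 labelled Hamiltonian cycles.
For each such Hamiltonian cycle H, let X_H = 1 if all 12 edges of H are present in G. Then P[X_H = 1] = p^{12} = (1/12)^{12} = 1/8916100448256.
By linearity of expectation: E[X] = Σ_H E[X_H] = 19958400 · p^{12} = 19958400 · 1/8916100448256 = 1925/859963392.
Numerically: E[X] ≈ 2.2385e-06.

E[X] = 19958400 · (1/12)^{12} = 1925/859963392 ≈ 2.2385e-06.


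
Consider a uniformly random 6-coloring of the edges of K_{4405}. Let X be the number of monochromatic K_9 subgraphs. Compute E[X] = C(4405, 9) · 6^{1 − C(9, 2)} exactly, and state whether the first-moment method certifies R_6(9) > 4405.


E[X] = C(4405, 9) · 6^{1 − 36} = 1706862792900636302463627150 · 6^{−35} = 1706862792900636302463627150/1719070799748422591028658176.
As a reduced fraction: E[X] = 284477132150106050410604525/286511799958070431838109696 ≈ 0.992898.
Is E[X] < 1? YES.
Since E[X] < 1, there exists a 6-coloring of K_{4405} with no monochromatic K_9; hence R_6(9) > 4405.

E[X] = 284477132150106050410604525/286511799958070431838109696 ≈ 0.992898; E[X] < 1, so R_6(9) > 4405.
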